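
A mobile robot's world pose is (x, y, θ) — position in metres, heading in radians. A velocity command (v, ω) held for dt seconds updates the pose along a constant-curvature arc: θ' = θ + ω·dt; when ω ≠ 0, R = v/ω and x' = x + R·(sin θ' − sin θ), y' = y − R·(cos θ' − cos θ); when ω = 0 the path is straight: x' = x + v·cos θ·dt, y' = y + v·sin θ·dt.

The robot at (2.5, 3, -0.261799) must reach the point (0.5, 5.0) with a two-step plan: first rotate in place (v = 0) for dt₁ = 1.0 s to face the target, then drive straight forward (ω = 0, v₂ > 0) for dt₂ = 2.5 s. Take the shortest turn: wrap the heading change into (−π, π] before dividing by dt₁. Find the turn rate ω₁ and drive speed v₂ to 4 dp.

heading to target = atan2(5−3, 0.5−2.5) = 2.3562
Δθ = wrap(2.3562 − -0.2618) = 2.6180; ω₁ = Δθ/dt₁ = 2.6180
distance = √((0.5−2.5)² + (5−3)²) = 2.8284; v₂ = distance/dt₂ = 1.1314

ω₁ = 2.6180, v₂ = 1.1314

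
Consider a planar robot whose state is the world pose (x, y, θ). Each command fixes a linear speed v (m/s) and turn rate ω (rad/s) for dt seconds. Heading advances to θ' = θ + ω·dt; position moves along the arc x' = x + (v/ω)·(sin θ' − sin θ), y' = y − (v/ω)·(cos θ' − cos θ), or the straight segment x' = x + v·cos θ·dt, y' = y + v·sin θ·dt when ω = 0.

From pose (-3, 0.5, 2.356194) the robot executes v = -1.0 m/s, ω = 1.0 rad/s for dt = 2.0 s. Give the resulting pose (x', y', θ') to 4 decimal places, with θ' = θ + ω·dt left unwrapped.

(-1.3557, 0.8584, 4.3562)

θ' = 2.3562 + 1.0·2.0 = 4.3562
R = v/ω = -1.0/1.0 = -1.0000
x' = -3 + -1.0000·(sin 4.3562 − sin 2.3562) = -1.3557
y' = 0.5 − -1.0000·(cos 4.3562 − cos 2.3562) = 0.8584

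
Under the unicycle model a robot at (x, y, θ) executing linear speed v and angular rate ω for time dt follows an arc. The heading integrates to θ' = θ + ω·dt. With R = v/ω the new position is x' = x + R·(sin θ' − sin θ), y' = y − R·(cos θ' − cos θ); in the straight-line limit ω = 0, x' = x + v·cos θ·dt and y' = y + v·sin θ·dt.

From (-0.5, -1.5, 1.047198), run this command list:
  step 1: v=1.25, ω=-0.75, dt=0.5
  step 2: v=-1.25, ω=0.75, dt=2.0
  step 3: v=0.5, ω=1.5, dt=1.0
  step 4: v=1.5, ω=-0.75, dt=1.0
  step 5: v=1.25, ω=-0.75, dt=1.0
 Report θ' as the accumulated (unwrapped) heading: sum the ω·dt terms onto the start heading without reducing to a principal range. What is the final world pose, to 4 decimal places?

step 1: θ'=0.6722 (R=-1.6667) → pose (-0.0945, -1.0292, 0.6722)
step 2: θ'=2.1722 (R=-1.6667) → pose (-0.4309, -3.2763, 2.1722)
step 3: θ'=3.6722 (R=0.3333) → pose (-0.8744, -3.1774, 3.6722)
step 4: θ'=2.9222 (R=-2.0000) → pose (-2.3218, -3.4045, 2.9222)
step 5: θ'=2.1722 (R=-1.6667) → pose (-3.3333, -2.7208, 2.1722)

(-3.3333, -2.7208, 2.1722)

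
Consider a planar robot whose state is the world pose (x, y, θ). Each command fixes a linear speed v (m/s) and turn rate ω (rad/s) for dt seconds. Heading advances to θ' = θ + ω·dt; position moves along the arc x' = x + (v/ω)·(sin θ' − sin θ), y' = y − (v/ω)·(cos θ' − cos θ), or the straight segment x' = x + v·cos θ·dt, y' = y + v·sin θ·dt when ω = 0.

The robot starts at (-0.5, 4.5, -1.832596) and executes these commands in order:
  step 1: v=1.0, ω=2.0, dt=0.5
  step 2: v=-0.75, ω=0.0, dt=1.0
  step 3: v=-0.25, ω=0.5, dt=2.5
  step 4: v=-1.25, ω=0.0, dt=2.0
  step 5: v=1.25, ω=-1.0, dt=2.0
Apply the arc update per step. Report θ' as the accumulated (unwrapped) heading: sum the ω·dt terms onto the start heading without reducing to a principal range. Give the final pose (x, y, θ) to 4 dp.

step 1: θ'=-0.8326 (R=0.5000) → pose (-0.3869, 4.0341, -0.8326)
step 2: θ'=-0.8326 (straight) → pose (-0.8916, 4.5889, -0.8326)
step 3: θ'=0.4174 (R=-0.5000) → pose (-1.4641, 4.7095, 0.4174)
step 4: θ'=0.4174 (straight) → pose (-3.7495, 3.6960, 0.4174)
step 5: θ'=-1.5826 (R=-1.2500) → pose (-1.9928, 2.5386, -1.5826)

(-1.9928, 2.5386, -1.5826)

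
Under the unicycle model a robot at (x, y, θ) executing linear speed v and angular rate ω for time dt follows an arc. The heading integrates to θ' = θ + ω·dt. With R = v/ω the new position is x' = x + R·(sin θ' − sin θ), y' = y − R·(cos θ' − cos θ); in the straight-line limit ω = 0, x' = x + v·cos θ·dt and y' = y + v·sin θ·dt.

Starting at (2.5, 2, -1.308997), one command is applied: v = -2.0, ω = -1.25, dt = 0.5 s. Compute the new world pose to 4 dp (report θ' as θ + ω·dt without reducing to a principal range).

(2.5499, 2.9825, -1.9340)

θ' = -1.3090 + -1.25·0.5 = -1.9340
R = v/ω = -2.0/-1.25 = 1.6000
x' = 2.5 + 1.6000·(sin -1.9340 − sin -1.3090) = 2.5499
y' = 2 − 1.6000·(cos -1.9340 − cos -1.3090) = 2.9825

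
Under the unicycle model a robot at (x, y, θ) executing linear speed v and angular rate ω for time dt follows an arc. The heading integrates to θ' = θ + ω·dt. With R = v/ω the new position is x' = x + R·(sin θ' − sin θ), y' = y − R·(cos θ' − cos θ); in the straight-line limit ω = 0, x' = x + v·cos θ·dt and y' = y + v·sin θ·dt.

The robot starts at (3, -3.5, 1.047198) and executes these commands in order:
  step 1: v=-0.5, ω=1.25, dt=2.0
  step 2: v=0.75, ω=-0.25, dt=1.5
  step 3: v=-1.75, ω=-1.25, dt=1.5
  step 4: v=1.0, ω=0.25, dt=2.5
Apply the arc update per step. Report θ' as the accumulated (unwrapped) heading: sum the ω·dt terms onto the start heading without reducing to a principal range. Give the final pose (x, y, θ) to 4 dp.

(3.7074, -3.6295, 1.9222)

step 1: θ'=3.5472 (R=-0.4000) → pose (3.5042, -4.0675, 3.5472)
step 2: θ'=3.1722 (R=-3.0000) → pose (2.4123, -4.3095, 3.1722)
step 3: θ'=1.2972 (R=1.4000) → pose (3.8031, -6.0872, 1.2972)
step 4: θ'=1.9222 (R=4.0000) → pose (3.7074, -3.6295, 1.9222)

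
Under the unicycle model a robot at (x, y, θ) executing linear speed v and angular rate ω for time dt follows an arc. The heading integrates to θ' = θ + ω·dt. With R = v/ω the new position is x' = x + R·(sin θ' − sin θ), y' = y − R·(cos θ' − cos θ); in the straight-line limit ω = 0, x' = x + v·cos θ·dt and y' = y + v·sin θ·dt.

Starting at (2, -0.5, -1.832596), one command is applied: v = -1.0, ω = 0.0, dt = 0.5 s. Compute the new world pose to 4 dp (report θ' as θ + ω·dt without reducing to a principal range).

(2.1294, -0.0170, -1.8326)

θ' = -1.8326 + 0.0·0.5 = -1.8326
ω = 0 → straight: x' = 2 + -1.0·cos(-1.8326)·0.5 = 2.1294
y' = -0.5 + -1.0·sin(-1.8326)·0.5 = -0.0170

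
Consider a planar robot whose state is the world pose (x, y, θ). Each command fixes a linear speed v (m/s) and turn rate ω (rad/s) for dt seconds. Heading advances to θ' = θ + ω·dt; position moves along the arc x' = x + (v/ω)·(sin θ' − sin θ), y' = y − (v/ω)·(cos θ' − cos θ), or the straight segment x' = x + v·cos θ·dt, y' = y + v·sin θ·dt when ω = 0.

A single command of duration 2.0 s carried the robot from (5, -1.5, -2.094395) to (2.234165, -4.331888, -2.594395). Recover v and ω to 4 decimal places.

v = 2.0000, ω = -0.2500

Δθ = -2.594395 − -2.094395 = -0.500000
ω = Δθ/dt = -0.500000/2.0 = -0.2500
R = −Δy/(cos θ' − cos θ) = -8.0000
v = R·ω = -8.0000·-0.2500 = 2.0000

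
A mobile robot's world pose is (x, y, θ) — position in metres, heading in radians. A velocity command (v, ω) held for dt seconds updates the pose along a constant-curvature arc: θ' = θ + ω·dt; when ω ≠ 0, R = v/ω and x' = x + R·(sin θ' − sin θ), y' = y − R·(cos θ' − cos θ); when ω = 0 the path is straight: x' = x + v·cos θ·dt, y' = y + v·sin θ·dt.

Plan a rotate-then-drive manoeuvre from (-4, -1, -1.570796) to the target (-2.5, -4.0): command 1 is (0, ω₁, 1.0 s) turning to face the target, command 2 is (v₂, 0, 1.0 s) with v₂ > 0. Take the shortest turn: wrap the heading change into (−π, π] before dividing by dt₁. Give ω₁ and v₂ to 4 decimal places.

heading to target = atan2(-4−-1, -2.5−-4) = -1.1071
Δθ = wrap(-1.1071 − -1.5708) = 0.4636; ω₁ = Δθ/dt₁ = 0.4636
distance = √((-2.5−-4)² + (-4−-1)²) = 3.3541; v₂ = distance/dt₂ = 3.3541

ω₁ = 0.4636, v₂ = 3.3541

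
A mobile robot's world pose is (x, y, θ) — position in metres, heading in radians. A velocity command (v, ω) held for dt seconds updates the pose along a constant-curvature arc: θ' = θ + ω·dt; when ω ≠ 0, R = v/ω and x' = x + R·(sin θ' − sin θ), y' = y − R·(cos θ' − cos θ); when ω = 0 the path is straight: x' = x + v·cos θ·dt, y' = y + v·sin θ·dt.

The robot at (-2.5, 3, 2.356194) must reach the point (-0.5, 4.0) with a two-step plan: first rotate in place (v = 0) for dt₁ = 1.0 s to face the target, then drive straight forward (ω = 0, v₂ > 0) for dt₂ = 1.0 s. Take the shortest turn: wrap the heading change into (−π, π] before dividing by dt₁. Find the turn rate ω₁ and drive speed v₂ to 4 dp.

ω₁ = -1.8925, v₂ = 2.2361

heading to target = atan2(4−3, -0.5−-2.5) = 0.4636
Δθ = wrap(0.4636 − 2.3562) = -1.8925; ω₁ = Δθ/dt₁ = -1.8925
distance = √((-0.5−-2.5)² + (4−3)²) = 2.2361; v₂ = distance/dt₂ = 2.2361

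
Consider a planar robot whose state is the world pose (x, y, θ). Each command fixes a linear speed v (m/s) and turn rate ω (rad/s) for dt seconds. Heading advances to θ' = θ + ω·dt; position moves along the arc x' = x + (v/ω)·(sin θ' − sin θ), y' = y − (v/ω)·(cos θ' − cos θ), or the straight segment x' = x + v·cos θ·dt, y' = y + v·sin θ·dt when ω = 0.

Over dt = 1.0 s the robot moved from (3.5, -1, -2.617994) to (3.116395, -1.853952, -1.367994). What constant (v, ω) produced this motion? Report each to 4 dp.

v = 1.0000, ω = 1.2500

Δθ = -1.367994 − -2.617994 = 1.250000
ω = Δθ/dt = 1.250000/1.0 = 1.2500
R = −Δy/(cos θ' − cos θ) = 0.8000
v = R·ω = 0.8000·1.2500 = 1.0000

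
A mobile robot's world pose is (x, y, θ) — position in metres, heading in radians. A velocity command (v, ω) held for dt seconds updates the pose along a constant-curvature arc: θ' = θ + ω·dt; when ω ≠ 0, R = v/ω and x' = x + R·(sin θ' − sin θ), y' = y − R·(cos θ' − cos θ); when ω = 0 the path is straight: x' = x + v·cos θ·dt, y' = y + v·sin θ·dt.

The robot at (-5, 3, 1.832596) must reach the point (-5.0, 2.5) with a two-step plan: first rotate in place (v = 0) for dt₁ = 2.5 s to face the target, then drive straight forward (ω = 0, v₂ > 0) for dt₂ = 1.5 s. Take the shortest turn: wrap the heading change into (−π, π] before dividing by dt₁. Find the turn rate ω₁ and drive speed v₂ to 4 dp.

heading to target = atan2(2.5−3, -5−-5) = -1.5708
Δθ = wrap(-1.5708 − 1.8326) = 2.8798; ω₁ = Δθ/dt₁ = 1.1519
distance = √((-5−-5)² + (2.5−3)²) = 0.5000; v₂ = distance/dt₂ = 0.3333

ω₁ = 1.1519, v₂ = 0.3333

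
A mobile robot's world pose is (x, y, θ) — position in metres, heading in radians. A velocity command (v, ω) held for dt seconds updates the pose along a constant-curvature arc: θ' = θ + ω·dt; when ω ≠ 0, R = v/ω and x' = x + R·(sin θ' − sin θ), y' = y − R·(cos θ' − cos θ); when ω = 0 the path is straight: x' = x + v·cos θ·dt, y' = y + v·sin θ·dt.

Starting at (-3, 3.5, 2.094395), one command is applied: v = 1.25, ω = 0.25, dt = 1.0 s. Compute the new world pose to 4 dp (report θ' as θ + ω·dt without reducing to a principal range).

θ' = 2.0944 + 0.25·1.0 = 2.3444
R = v/ω = 1.25/0.25 = 5.0000
x' = -3 + 5.0000·(sin 2.3444 − sin 2.0944) = -3.7531
y' = 3.5 − 5.0000·(cos 2.3444 − cos 2.0944) = 4.4936

(-3.7531, 4.4936, 2.3444)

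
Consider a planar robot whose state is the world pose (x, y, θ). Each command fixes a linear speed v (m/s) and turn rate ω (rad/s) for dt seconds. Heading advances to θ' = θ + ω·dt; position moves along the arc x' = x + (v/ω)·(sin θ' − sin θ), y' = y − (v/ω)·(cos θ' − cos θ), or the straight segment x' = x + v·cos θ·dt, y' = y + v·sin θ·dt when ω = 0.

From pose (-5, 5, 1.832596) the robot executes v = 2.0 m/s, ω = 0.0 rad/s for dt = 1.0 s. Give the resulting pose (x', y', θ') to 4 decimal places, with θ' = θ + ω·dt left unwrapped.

θ' = 1.8326 + 0.0·1.0 = 1.8326
ω = 0 → straight: x' = -5 + 2.0·cos(1.8326)·1.0 = -5.5176
y' = 5 + 2.0·sin(1.8326)·1.0 = 6.9319

(-5.5176, 6.9319, 1.8326)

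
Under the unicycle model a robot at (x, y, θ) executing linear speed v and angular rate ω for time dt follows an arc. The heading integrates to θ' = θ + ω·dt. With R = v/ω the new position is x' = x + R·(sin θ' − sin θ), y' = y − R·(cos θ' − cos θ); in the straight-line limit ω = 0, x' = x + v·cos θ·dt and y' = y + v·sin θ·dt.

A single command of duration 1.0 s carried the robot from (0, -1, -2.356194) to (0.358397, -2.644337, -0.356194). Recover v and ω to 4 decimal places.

Δθ = -0.356194 − -2.356194 = 2.000000
ω = Δθ/dt = 2.000000/1.0 = 2.0000
R = −Δy/(cos θ' − cos θ) = 1.0000
v = R·ω = 1.0000·2.0000 = 2.0000

v = 2.0000, ω = 2.0000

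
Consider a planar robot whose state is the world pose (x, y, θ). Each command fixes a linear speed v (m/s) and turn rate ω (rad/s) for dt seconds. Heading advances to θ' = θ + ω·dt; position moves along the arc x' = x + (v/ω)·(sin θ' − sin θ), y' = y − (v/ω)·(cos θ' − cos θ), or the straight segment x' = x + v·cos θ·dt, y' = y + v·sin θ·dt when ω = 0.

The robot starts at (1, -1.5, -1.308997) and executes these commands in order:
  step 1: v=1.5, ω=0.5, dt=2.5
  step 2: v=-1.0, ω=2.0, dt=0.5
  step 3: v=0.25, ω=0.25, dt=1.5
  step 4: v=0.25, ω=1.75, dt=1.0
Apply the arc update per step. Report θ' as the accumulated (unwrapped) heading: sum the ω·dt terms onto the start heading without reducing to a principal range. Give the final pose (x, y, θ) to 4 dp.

step 1: θ'=-0.0590 (R=3.0000) → pose (3.7209, -3.7183, -0.0590)
step 2: θ'=0.9410 (R=-0.5000) → pose (3.2873, -3.9230, 0.9410)
step 3: θ'=1.3160 (R=1.0000) → pose (3.4469, -3.5860, 1.3160)
step 4: θ'=3.0660 (R=0.1429) → pose (3.3194, -3.4076, 3.0660)

(3.3194, -3.4076, 3.0660)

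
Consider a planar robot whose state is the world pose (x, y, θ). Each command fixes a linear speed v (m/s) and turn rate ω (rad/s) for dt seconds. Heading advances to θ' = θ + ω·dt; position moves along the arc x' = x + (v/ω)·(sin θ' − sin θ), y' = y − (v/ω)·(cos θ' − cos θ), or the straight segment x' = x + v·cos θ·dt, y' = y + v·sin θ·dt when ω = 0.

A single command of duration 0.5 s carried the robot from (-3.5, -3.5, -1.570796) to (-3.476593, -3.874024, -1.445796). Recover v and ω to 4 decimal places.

v = 0.7500, ω = 0.2500

Δθ = -1.445796 − -1.570796 = 0.125000
ω = Δθ/dt = 0.125000/0.5 = 0.2500
R = −Δy/(cos θ' − cos θ) = 3.0000
v = R·ω = 3.0000·0.2500 = 0.7500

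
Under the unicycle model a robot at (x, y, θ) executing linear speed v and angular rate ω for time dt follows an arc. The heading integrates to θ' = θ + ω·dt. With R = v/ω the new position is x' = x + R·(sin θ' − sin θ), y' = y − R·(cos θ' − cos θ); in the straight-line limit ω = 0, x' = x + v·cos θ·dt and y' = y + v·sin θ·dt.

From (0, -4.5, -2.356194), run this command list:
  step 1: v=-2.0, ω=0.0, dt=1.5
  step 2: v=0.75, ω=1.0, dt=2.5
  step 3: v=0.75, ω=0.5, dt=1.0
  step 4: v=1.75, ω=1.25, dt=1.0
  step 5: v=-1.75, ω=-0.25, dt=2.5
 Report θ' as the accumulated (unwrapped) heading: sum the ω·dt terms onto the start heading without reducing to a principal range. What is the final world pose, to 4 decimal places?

(3.9770, -6.1062, 1.2688)

step 1: θ'=-2.3562 (straight) → pose (2.1213, -2.3787, -2.3562)
step 2: θ'=0.1438 (R=0.7500) → pose (2.7591, -3.6513, 0.1438)
step 3: θ'=0.6438 (R=1.5000) → pose (3.4445, -3.3665, 0.6438)
step 4: θ'=1.8938 (R=1.4000) → pose (3.9318, -1.8023, 1.8938)
step 5: θ'=1.2688 (R=7.0000) → pose (3.9770, -6.1062, 1.2688)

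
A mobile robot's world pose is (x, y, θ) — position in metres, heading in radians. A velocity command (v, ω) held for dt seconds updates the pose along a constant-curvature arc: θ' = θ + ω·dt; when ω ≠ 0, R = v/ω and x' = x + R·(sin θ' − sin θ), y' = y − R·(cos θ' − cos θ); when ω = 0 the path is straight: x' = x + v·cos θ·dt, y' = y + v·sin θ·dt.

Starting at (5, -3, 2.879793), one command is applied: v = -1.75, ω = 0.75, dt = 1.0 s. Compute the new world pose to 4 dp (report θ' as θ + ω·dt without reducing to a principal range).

(6.6983, -2.8069, 3.6298)

θ' = 2.8798 + 0.75·1.0 = 3.6298
R = v/ω = -1.75/0.75 = -2.3333
x' = 5 + -2.3333·(sin 3.6298 − sin 2.8798) = 6.6983
y' = -3 − -2.3333·(cos 3.6298 − cos 2.8798) = -2.8069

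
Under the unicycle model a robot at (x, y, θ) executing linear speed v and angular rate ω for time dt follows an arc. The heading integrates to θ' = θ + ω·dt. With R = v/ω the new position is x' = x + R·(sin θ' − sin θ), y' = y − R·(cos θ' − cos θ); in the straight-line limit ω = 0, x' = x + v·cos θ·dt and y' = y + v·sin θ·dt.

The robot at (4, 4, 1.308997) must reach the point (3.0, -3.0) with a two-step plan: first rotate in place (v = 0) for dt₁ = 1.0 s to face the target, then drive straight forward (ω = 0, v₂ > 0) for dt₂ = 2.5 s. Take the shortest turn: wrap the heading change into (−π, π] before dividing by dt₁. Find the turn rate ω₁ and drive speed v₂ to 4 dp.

heading to target = atan2(-3−4, 3−4) = -1.7127
Δθ = wrap(-1.7127 − 1.3090) = -3.0217; ω₁ = Δθ/dt₁ = -3.0217
distance = √((3−4)² + (-3−4)²) = 7.0711; v₂ = distance/dt₂ = 2.8284

ω₁ = -3.0217, v₂ = 2.8284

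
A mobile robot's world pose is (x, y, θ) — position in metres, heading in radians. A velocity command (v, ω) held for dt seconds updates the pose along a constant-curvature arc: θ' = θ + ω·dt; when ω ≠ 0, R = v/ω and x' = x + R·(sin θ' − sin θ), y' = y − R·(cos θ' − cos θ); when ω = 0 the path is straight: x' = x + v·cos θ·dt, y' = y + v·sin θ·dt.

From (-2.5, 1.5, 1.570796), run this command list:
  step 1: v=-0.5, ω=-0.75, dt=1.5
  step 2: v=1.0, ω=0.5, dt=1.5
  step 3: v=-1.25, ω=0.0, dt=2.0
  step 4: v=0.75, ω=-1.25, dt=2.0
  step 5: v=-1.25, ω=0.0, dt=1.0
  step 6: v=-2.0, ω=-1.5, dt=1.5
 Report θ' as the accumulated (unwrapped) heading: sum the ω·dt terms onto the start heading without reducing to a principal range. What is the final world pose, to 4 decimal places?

step 1: θ'=0.4458 (R=0.6667) → pose (-2.8792, 0.8985, 0.4458)
step 2: θ'=1.1958 (R=2.0000) → pose (-1.8806, 1.9705, 1.1958)
step 3: θ'=1.1958 (straight) → pose (-2.7962, -0.3558, 1.1958)
step 4: θ'=-1.3042 (R=-0.6000) → pose (-1.6591, -0.4175, -1.3042)
step 5: θ'=-1.3042 (straight) → pose (-1.9884, 0.7884, -1.3042)
step 6: θ'=-3.5542 (R=1.3333) → pose (-0.1675, 2.3611, -3.5542)

(-0.1675, 2.3611, -3.5542)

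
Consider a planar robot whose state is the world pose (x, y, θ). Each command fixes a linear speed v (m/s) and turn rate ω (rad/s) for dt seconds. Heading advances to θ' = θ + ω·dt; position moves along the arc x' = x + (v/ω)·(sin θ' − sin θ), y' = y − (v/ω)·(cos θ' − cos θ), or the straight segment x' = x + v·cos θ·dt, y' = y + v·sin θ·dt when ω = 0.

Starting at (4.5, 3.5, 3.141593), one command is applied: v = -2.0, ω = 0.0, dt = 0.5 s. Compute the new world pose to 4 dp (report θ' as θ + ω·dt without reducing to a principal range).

(5.5000, 3.5000, 3.1416)

θ' = 3.1416 + 0.0·0.5 = 3.1416
ω = 0 → straight: x' = 4.5 + -2.0·cos(3.1416)·0.5 = 5.5000
y' = 3.5 + -2.0·sin(3.1416)·0.5 = 3.5000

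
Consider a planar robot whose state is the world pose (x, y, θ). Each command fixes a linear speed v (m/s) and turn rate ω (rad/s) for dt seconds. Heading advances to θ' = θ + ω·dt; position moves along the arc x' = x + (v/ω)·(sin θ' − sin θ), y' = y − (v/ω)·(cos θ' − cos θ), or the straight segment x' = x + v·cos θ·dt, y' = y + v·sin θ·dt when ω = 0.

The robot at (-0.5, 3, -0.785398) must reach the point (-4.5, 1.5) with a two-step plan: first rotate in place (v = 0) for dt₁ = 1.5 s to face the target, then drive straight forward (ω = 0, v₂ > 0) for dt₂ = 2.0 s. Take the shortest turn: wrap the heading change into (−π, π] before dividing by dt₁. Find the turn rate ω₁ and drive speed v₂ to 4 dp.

heading to target = atan2(1.5−3, -4.5−-0.5) = -2.7828
Δθ = wrap(-2.7828 − -0.7854) = -1.9974; ω₁ = Δθ/dt₁ = -1.3316
distance = √((-4.5−-0.5)² + (1.5−3)²) = 4.2720; v₂ = distance/dt₂ = 2.1360

ω₁ = -1.3316, v₂ = 2.1360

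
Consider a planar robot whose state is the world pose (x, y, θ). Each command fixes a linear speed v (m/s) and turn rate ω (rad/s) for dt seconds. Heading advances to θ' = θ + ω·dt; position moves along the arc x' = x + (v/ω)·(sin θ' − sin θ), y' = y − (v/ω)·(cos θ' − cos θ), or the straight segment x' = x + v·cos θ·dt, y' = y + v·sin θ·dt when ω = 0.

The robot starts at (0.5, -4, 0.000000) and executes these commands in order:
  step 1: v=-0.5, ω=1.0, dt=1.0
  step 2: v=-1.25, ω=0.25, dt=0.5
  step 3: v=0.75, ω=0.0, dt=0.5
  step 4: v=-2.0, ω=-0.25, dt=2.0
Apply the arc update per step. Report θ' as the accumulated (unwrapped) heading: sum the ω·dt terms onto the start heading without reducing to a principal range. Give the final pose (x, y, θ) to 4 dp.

step 1: θ'=1.0000 (R=-0.5000) → pose (0.0793, -4.2298, 1.0000)
step 2: θ'=1.1250 (R=-5.0000) → pose (-0.2247, -4.7755, 1.1250)
step 3: θ'=1.1250 (straight) → pose (-0.0630, -4.4371, 1.1250)
step 4: θ'=0.6250 (R=8.0000) → pose (-2.6004, -7.4754, 0.6250)

(-2.6004, -7.4754, 0.6250)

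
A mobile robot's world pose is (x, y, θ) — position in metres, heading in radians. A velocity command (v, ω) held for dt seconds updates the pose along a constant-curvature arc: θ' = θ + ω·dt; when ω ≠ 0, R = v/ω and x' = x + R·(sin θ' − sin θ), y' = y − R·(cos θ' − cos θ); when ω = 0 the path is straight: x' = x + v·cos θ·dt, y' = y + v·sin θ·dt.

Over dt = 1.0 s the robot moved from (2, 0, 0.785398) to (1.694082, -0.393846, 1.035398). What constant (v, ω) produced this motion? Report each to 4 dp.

v = -0.5000, ω = 0.2500

Δθ = 1.035398 − 0.785398 = 0.250000
ω = Δθ/dt = 0.250000/1.0 = 0.2500
R = −Δy/(cos θ' − cos θ) = -2.0000
v = R·ω = -2.0000·0.2500 = -0.5000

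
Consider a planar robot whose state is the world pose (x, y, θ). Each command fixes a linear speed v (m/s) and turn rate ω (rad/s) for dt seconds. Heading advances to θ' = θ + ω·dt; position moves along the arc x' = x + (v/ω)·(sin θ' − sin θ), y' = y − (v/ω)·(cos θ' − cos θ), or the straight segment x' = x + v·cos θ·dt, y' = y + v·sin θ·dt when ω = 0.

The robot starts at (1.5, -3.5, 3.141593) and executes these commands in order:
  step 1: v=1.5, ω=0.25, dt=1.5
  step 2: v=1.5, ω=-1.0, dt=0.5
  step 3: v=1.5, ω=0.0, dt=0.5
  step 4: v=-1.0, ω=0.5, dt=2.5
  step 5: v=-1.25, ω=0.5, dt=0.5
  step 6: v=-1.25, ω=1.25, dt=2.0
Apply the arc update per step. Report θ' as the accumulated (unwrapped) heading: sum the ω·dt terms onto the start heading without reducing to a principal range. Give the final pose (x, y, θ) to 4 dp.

(-1.5781, -1.2649, 7.0166)

step 1: θ'=3.5166 (R=6.0000) → pose (-0.6976, -3.9170, 3.5166)
step 2: θ'=3.0166 (R=-1.5000) → pose (-1.4341, -4.0095, 3.0166)
step 3: θ'=3.0166 (straight) → pose (-2.1782, -3.9160, 3.0166)
step 4: θ'=4.2666 (R=-2.0000) → pose (-0.1243, -2.7939, 4.2666)
step 5: θ'=4.5166 (R=-2.5000) → pose (0.0722, -2.2024, 4.5166)
step 6: θ'=7.0166 (R=-1.0000) → pose (-1.5781, -1.2649, 7.0166)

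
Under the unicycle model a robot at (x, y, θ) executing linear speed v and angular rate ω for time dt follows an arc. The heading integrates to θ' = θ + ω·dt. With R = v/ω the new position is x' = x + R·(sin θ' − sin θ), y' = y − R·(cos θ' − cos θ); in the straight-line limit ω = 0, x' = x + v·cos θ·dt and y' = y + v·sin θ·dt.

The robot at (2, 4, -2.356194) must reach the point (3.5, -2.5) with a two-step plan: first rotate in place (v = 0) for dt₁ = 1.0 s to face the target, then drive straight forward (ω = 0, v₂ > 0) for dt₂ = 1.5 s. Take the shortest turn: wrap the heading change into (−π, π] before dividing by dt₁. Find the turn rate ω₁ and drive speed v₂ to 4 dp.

ω₁ = 1.0122, v₂ = 4.4472

heading to target = atan2(-2.5−4, 3.5−2) = -1.3440
Δθ = wrap(-1.3440 − -2.3562) = 1.0122; ω₁ = Δθ/dt₁ = 1.0122
distance = √((3.5−2)² + (-2.5−4)²) = 6.6708; v₂ = distance/dt₂ = 4.4472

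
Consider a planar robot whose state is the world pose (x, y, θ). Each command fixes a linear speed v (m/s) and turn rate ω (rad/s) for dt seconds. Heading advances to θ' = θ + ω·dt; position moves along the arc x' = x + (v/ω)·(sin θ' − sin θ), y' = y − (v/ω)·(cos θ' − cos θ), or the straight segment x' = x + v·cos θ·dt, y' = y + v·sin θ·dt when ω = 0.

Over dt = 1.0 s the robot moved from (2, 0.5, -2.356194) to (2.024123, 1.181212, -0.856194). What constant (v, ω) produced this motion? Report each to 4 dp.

Δθ = -0.856194 − -2.356194 = 1.500000
ω = Δθ/dt = 1.500000/1.0 = 1.5000
R = −Δy/(cos θ' − cos θ) = -0.5000
v = R·ω = -0.5000·1.5000 = -0.7500

v = -0.7500, ω = 1.5000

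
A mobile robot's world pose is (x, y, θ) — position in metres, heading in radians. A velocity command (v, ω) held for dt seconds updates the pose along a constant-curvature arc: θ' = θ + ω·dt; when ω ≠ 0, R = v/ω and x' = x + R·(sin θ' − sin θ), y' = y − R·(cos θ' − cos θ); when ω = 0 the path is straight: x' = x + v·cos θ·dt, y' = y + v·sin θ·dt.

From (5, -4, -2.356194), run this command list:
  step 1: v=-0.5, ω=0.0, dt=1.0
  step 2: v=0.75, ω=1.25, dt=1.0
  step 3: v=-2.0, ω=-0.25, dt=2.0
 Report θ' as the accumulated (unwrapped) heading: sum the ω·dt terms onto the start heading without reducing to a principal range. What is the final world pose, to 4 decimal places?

(4.3984, -0.4719, -1.6062)

step 1: θ'=-2.3562 (straight) → pose (5.3536, -3.6464, -2.3562)
step 2: θ'=-1.1062 (R=0.6000) → pose (5.2414, -4.3396, -1.1062)
step 3: θ'=-1.6062 (R=8.0000) → pose (4.3984, -0.4719, -1.6062)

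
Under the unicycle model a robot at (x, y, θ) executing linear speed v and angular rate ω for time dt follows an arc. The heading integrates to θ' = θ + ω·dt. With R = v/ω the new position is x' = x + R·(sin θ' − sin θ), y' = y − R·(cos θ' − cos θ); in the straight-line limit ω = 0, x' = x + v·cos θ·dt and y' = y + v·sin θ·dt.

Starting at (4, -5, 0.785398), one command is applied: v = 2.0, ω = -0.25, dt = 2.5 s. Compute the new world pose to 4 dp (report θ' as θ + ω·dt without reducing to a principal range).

(8.3792, -2.7595, 0.1604)

θ' = 0.7854 + -0.25·2.5 = 0.1604
R = v/ω = 2.0/-0.25 = -8.0000
x' = 4 + -8.0000·(sin 0.1604 − sin 0.7854) = 8.3792
y' = -5 − -8.0000·(cos 0.1604 − cos 0.7854) = -2.7595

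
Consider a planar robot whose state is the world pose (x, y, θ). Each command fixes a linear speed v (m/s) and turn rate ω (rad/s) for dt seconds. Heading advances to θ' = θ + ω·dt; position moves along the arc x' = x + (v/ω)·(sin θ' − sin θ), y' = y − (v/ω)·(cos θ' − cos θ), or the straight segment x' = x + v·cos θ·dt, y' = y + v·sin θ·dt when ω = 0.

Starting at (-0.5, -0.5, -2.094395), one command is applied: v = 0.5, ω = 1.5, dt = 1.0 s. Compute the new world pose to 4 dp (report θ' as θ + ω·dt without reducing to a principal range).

(-0.3980, -0.9428, -0.5944)

θ' = -2.0944 + 1.5·1.0 = -0.5944
R = v/ω = 0.5/1.5 = 0.3333
x' = -0.5 + 0.3333·(sin -0.5944 − sin -2.0944) = -0.3980
y' = -0.5 − 0.3333·(cos -0.5944 − cos -2.0944) = -0.9428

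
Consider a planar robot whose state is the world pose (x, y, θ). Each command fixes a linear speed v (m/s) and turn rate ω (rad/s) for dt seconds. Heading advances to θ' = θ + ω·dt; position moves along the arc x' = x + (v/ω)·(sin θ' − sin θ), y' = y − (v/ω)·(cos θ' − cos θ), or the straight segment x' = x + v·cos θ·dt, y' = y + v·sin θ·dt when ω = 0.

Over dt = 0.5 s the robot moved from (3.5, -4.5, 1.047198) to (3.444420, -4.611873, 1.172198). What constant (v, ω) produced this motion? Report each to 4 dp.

v = -0.2500, ω = 0.2500

Δθ = 1.172198 − 1.047198 = 0.125000
ω = Δθ/dt = 0.125000/0.5 = 0.2500
R = −Δy/(cos θ' − cos θ) = -1.0000
v = R·ω = -1.0000·0.2500 = -0.2500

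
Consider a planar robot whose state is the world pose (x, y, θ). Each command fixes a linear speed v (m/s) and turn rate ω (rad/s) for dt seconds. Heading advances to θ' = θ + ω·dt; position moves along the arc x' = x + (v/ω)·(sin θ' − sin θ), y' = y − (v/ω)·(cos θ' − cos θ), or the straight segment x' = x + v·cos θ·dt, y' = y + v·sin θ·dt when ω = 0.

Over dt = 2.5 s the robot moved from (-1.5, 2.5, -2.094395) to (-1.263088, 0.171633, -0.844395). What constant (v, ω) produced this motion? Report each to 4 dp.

v = 1.0000, ω = 0.5000

Δθ = -0.844395 − -2.094395 = 1.250000
ω = Δθ/dt = 1.250000/2.5 = 0.5000
R = −Δy/(cos θ' − cos θ) = 2.0000
v = R·ω = 2.0000·0.5000 = 1.0000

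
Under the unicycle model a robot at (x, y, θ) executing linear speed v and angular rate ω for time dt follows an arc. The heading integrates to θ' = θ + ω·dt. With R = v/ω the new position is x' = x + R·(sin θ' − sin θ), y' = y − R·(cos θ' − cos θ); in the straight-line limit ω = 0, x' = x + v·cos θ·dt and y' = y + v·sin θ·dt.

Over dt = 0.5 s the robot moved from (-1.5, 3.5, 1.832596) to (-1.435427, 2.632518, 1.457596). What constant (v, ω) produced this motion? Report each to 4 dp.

Δθ = 1.457596 − 1.832596 = -0.375000
ω = Δθ/dt = -0.375000/0.5 = -0.7500
R = −Δy/(cos θ' − cos θ) = 2.3333
v = R·ω = 2.3333·-0.7500 = -1.7500

v = -1.7500, ω = -0.7500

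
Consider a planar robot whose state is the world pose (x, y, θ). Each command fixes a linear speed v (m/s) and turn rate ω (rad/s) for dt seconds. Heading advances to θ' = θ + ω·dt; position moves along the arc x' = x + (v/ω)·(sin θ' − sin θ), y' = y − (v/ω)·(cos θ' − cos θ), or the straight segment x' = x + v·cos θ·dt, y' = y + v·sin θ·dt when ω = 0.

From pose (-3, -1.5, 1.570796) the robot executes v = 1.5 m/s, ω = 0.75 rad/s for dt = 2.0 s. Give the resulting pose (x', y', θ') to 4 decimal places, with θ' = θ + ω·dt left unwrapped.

θ' = 1.5708 + 0.75·2.0 = 3.0708
R = v/ω = 1.5/0.75 = 2.0000
x' = -3 + 2.0000·(sin 3.0708 − sin 1.5708) = -4.8585
y' = -1.5 − 2.0000·(cos 3.0708 − cos 1.5708) = 0.4950

(-4.8585, 0.4950, 3.0708)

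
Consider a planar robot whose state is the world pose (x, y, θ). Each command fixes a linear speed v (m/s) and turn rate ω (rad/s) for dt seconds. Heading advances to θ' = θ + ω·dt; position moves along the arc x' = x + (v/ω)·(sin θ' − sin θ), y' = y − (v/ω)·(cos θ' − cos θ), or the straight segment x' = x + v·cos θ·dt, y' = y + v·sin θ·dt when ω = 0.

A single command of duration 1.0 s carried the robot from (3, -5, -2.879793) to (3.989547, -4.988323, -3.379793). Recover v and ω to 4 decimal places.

Δθ = -3.379793 − -2.879793 = -0.500000
ω = Δθ/dt = -0.500000/1.0 = -0.5000
R = Δx/(sin θ' − sin θ) = 2.0000
v = R·ω = 2.0000·-0.5000 = -1.0000

v = -1.0000, ω = -0.5000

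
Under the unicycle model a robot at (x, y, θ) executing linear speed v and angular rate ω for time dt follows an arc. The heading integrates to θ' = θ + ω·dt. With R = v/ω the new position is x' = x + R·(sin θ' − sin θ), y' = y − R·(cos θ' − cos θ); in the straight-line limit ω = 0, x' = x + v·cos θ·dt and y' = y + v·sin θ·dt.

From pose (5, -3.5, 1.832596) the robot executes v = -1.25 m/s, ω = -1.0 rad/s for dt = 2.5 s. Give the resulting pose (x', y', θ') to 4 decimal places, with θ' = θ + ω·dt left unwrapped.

θ' = 1.8326 + -1.0·2.5 = -0.6674
R = v/ω = -1.25/-1.0 = 1.2500
x' = 5 + 1.2500·(sin -0.6674 − sin 1.8326) = 3.0189
y' = -3.5 − 1.2500·(cos -0.6674 − cos 1.8326) = -4.8053

(3.0189, -4.8053, -0.6674)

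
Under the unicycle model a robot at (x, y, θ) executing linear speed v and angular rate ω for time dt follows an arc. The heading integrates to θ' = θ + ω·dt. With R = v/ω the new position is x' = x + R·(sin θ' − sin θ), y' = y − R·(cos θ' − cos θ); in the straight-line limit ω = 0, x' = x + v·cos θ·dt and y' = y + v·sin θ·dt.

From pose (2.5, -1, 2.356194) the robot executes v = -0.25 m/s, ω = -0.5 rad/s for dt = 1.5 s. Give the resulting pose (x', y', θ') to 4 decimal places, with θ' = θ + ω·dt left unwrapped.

(2.6461, -1.3359, 1.6062)

θ' = 2.3562 + -0.5·1.5 = 1.6062
R = v/ω = -0.25/-0.5 = 0.5000
x' = 2.5 + 0.5000·(sin 1.6062 − sin 2.3562) = 2.6461
y' = -1 − 0.5000·(cos 1.6062 − cos 2.3562) = -1.3359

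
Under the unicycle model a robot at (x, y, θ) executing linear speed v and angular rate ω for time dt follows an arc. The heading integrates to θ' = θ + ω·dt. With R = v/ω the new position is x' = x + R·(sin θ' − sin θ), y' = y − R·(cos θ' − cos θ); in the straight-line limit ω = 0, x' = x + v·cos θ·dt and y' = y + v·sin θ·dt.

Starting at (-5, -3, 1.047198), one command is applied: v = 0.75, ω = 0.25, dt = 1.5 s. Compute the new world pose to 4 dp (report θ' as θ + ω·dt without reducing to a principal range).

(-4.6311, -1.9442, 1.4222)

θ' = 1.0472 + 0.25·1.5 = 1.4222
R = v/ω = 0.75/0.25 = 3.0000
x' = -5 + 3.0000·(sin 1.4222 − sin 1.0472) = -4.6311
y' = -3 − 3.0000·(cos 1.4222 − cos 1.0472) = -1.9442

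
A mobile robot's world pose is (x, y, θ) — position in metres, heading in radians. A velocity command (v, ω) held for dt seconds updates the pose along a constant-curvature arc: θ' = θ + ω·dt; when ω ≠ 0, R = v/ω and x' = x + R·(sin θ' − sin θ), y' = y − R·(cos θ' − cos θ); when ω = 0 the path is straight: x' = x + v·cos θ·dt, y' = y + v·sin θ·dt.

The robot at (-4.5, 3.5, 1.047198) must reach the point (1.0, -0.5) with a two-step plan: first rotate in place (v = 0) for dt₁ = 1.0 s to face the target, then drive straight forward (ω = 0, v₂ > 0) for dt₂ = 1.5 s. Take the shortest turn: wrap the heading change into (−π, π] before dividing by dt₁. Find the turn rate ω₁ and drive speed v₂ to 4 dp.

ω₁ = -1.6760, v₂ = 4.5338

heading to target = atan2(-0.5−3.5, 1−-4.5) = -0.6288
Δθ = wrap(-0.6288 − 1.0472) = -1.6760; ω₁ = Δθ/dt₁ = -1.6760
distance = √((1−-4.5)² + (-0.5−3.5)²) = 6.8007; v₂ = distance/dt₂ = 4.5338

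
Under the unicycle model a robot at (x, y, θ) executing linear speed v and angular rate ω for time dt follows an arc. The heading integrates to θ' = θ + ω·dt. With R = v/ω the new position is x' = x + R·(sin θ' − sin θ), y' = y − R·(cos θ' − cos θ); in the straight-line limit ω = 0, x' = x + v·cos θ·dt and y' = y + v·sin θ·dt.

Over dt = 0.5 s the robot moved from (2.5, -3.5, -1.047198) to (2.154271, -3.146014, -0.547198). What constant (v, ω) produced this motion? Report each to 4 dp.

Δθ = -0.547198 − -1.047198 = 0.500000
ω = Δθ/dt = 0.500000/0.5 = 1.0000
R = −Δy/(cos θ' − cos θ) = -1.0000
v = R·ω = -1.0000·1.0000 = -1.0000

v = -1.0000, ω = 1.0000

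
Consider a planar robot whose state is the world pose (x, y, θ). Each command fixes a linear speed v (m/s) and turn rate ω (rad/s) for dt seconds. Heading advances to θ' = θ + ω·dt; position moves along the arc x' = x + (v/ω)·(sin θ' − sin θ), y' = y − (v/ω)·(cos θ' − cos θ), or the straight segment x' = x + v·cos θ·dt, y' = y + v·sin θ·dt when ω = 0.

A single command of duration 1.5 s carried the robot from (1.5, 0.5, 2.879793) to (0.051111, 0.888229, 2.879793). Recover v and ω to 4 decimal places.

v = 1.0000, ω = 0.0000

Δθ = 2.879793 − 2.879793 = 0.000000
ω = Δθ/dt = 0.000000/1.5 = 0.0000
ω = 0 → v = (Δx·cos θ + Δy·sin θ)/dt = 1.0000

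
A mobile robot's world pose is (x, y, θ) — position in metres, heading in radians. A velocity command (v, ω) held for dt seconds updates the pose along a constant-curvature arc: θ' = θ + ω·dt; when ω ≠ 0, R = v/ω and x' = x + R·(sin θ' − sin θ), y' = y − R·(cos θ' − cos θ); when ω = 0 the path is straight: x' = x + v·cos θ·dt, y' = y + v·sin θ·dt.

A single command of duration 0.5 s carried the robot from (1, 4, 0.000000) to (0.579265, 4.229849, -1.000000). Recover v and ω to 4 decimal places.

v = -1.0000, ω = -2.0000

Δθ = -1.000000 − 0.000000 = -1.000000
ω = Δθ/dt = -1.000000/0.5 = -2.0000
R = Δx/(sin θ' − sin θ) = 0.5000
v = R·ω = 0.5000·-2.0000 = -1.0000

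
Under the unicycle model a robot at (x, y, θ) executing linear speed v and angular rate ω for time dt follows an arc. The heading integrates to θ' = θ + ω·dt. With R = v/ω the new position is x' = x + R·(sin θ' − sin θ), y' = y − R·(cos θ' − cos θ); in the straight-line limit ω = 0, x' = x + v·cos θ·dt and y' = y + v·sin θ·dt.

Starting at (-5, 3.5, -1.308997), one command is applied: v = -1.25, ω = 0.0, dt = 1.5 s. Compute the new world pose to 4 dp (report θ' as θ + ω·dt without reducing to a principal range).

(-5.4853, 5.3111, -1.3090)

θ' = -1.3090 + 0.0·1.5 = -1.3090
ω = 0 → straight: x' = -5 + -1.25·cos(-1.3090)·1.5 = -5.4853
y' = 3.5 + -1.25·sin(-1.3090)·1.5 = 5.3111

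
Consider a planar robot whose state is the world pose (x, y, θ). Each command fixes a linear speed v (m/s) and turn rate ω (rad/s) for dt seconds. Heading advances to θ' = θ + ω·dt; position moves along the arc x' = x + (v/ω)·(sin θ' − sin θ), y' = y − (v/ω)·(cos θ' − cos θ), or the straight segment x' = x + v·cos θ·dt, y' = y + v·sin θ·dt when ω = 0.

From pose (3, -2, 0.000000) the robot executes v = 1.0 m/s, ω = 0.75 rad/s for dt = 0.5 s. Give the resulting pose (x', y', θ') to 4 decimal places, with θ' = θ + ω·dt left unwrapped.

θ' = 0.0000 + 0.75·0.5 = 0.3750
R = v/ω = 1.0/0.75 = 1.3333
x' = 3 + 1.3333·(sin 0.3750 − sin 0.0000) = 3.4884
y' = -2 − 1.3333·(cos 0.3750 − cos 0.0000) = -1.9073

(3.4884, -1.9073, 0.3750)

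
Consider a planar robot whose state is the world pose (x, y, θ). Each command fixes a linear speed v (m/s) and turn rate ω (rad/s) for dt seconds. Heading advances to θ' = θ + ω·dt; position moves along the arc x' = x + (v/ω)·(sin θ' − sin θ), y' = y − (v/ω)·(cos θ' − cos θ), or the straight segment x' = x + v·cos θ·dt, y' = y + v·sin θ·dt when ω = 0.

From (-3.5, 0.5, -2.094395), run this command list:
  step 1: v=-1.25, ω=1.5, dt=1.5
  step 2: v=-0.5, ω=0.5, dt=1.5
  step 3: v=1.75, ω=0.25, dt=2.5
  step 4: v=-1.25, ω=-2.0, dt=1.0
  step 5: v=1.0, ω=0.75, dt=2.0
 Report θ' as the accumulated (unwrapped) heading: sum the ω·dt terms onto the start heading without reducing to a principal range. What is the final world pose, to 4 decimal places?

step 1: θ'=0.1556 (R=-0.8333) → pose (-4.3508, 1.7399, 0.1556)
step 2: θ'=0.9056 (R=-1.0000) → pose (-4.9827, 1.3692, 0.9056)
step 3: θ'=1.5306 (R=7.0000) → pose (-3.4959, 5.4084, 1.5306)
step 4: θ'=-0.4694 (R=0.6250) → pose (-4.4031, 4.8761, -0.4694)
step 5: θ'=1.0306 (R=1.3333) → pose (-2.6565, 5.3795, 1.0306)

(-2.6565, 5.3795, 1.0306)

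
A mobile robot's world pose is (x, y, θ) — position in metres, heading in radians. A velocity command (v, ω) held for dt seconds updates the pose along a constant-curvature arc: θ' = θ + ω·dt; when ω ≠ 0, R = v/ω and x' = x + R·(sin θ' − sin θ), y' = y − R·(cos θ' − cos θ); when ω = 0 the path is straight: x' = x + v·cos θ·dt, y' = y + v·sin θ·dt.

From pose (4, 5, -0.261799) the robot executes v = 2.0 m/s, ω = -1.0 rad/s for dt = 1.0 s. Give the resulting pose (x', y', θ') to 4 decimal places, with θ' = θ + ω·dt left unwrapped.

θ' = -0.2618 + -1.0·1.0 = -1.2618
R = v/ω = 2.0/-1.0 = -2.0000
x' = 4 + -2.0000·(sin -1.2618 − sin -0.2618) = 5.3876
y' = 5 − -2.0000·(cos -1.2618 − cos -0.2618) = 3.6764

(5.3876, 3.6764, -1.2618)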